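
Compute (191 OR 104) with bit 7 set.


Step 1: 191 | 104 = 255
Step 2: 255 | (1 << 7) = 255 | 128 = 255

255


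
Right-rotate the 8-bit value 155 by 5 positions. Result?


Rotate 0b10011011 right by 5 (8-bit) = 0b11011100 = 220

220


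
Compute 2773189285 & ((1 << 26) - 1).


2773189285 & 67108863 = 21725861

21725861


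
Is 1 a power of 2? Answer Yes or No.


0b1. Only one bit set => Yes

Yes


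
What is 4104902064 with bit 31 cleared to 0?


4104902064 & ~(1 << 31) = 1957418416

1957418416


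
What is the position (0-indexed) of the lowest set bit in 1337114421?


0b1001111101100101011111100110101. Lowest set bit at position 0

0


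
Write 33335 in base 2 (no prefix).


33335 = 1000001000110111 in binary

1000001000110111


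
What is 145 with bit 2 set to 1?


145 | (1 << 2) = 145 | 4 = 149

149


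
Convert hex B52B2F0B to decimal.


B52B2F0B hex = 3039506187 decimal

3039506187


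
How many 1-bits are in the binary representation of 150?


0b10010110 has 4 set bits

4


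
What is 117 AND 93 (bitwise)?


0b1110101 & 0b1011101 = 0b1010101 = 85

85


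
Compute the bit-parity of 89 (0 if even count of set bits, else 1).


0b1011001 has 4 ones => parity 0

0


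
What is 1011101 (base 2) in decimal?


1011101 in decimal = 93

93


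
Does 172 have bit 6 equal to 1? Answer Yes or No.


0b10101100, bit 6 = 0. No

No


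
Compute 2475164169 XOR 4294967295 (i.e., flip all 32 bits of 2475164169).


2475164169 ^ 4294967295 = 1819803126

1819803126


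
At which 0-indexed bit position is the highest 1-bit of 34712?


0b1000011110011000. Highest set bit at position 15

15


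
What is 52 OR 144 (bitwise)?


0b110100 | 0b10010000 = 0b10110100 = 180

180


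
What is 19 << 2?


0b10011 << 2 = 0b1001100 = 76

76


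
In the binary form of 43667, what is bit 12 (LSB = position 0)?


0b1010101010010011, position 12 = 0

0


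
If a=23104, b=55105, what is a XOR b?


23104 ^ 55105 = 36097

36097


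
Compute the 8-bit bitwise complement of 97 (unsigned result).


~0b1100001 = 0b10011110 = 158 (8-bit unsigned)

158


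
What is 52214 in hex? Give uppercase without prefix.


52214 = CBF6 hex

CBF6


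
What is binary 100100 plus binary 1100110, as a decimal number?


100100 + 1100110 = 10001010 = 138

138


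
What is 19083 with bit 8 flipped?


19083 ^ (1 << 8) = 19083 ^ 256 = 19339

19339


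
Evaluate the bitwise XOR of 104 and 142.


0b1101000 ^ 0b10001110 = 0b11100110 = 230

230


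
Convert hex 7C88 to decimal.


7C88 hex = 31880 decimal

31880


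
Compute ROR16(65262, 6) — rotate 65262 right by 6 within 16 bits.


Rotate 0b1111111011101110 right by 6 (16-bit) = 0b1011101111111011 = 48123

48123


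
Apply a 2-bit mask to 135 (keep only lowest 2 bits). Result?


135 & 3 = 3

3


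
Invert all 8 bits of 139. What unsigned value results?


139 ^ 255 = 116

116


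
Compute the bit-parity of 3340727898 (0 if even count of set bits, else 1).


0b11000111000111110111011001011010 has 19 ones => parity 1

1


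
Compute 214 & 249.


0b11010110 & 0b11111001 = 0b11010000 = 208

208


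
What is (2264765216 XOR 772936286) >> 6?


Step 1: 2264765216 ^ 772936286 = 2834268542
Step 2: 2834268542 >> 6 = 44285445

44285445


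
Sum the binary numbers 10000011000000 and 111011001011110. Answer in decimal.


10000011000000 + 111011001011110 = 1001011100011110 = 38686

38686


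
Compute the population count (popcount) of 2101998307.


0b1111101010010011111001011100011 has 19 set bits

19


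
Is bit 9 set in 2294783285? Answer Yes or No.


0b10001000110001111001110100110101, bit 9 = 0. No

No


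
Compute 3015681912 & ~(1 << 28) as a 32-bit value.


3015681912 & ~(1 << 28) = 2747246456

2747246456


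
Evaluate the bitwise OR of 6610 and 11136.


0b1100111010010 | 0b10101110000000 = 0b11101111010010 = 15314

15314


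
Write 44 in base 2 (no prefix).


44 = 101100 in binary

101100


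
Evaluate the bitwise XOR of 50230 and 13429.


0b1100010000110110 ^ 0b11010001110101 = 0b1111000001000011 = 61507

61507


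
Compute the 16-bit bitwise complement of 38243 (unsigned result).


~0b1001010101100011 = 0b110101010011100 = 27292 (16-bit unsigned)

27292


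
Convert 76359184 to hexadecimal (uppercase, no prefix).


76359184 = 48D2610 hex

48D2610


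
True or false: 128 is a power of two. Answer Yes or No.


0b10000000. Only one bit set => Yes

Yes


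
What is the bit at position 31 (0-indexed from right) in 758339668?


0b101101001100110101100001010100, position 31 = 0

0


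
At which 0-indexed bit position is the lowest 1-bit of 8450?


0b10000100000010. Lowest set bit at position 1

1


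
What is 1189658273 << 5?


0b1000110111010001011111010100001 << 5 = 0b100011011101000101111101010000100000 = 38069064736

38069064736


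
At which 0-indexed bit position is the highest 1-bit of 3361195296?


0b11001000010101111100010100100000. Highest set bit at position 31

31


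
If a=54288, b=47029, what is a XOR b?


54288 ^ 47029 = 25509

25509


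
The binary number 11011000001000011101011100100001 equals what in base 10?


11011000001000011101011100100001 in decimal = 3626096417

3626096417


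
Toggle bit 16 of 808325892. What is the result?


808325892 ^ (1 << 16) = 808325892 ^ 65536 = 808391428

808391428


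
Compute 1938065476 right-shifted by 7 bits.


0b1110011100001001000100001000100 >> 7 = 0b111001110000100100010000 = 15141136

15141136


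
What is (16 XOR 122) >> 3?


Step 1: 16 ^ 122 = 106
Step 2: 106 >> 3 = 13

13


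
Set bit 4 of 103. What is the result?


103 | (1 << 4) = 103 | 16 = 119

119


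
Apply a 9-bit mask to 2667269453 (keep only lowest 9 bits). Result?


2667269453 & 511 = 333

333


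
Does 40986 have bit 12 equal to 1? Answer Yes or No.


0b1010000000011010, bit 12 = 0. No

No


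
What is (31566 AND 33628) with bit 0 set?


Step 1: 31566 & 33628 = 844
Step 2: 844 | (1 << 0) = 844 | 1 = 845

845


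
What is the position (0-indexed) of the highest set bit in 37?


0b100101. Highest set bit at position 5

5


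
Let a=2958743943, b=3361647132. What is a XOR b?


2958743943 ^ 3361647132 = 2013557659

2013557659


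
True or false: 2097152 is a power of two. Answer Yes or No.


0b1000000000000000000000. Only one bit set => Yes

Yes


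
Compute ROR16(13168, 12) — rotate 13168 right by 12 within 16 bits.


Rotate 0b11001101110000 right by 12 (16-bit) = 0b11011100000011 = 14083

14083


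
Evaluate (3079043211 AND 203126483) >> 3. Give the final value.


Step 1: 3079043211 & 203126483 = 67268739
Step 2: 67268739 >> 3 = 8408592

8408592


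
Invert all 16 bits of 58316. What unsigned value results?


58316 ^ 65535 = 7219

7219


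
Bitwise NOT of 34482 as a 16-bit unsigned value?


~0b1000011010110010 = 0b111100101001101 = 31053 (16-bit unsigned)

31053


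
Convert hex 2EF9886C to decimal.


2EF9886C hex = 788105324 decimal

788105324


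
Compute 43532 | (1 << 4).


43532 | (1 << 4) = 43532 | 16 = 43548

43548


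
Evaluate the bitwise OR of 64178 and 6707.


0b1111101010110010 | 0b1101000110011 = 0b1111101010110011 = 64179

64179


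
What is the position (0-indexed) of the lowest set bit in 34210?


0b1000010110100010. Lowest set bit at position 1

1


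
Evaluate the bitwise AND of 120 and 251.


0b1111000 & 0b11111011 = 0b1111000 = 120

120


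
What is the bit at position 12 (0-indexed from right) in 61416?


0b1110111111101000, position 12 = 0

0


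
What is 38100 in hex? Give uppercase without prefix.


38100 = 94D4 hex

94D4


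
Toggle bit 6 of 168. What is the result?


168 ^ (1 << 6) = 168 ^ 64 = 232

232


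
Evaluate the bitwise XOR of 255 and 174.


0b11111111 ^ 0b10101110 = 0b1010001 = 81

81


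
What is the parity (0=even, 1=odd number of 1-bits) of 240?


0b11110000 has 4 ones => parity 0

0


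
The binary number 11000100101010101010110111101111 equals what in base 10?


11000100101010101010110111101111 in decimal = 3299519983

3299519983


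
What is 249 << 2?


0b11111001 << 2 = 0b1111100100 = 996

996


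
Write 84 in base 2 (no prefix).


84 = 1010100 in binary

1010100


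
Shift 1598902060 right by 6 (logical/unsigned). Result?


0b1011111010011010100111100101100 >> 6 = 0b1011111010011010100111100 = 24982844

24982844


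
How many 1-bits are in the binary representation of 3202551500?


0b10111110111000110000111011001100 has 18 set bits

18


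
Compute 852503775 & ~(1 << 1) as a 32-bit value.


852503775 & ~(1 << 1) = 852503773

852503773


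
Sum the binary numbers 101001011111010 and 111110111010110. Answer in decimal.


101001011111010 + 111110111010110 = 1101000011010000 = 53456

53456


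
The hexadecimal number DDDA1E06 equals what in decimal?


DDDA1E06 hex = 3722059270 decimal

3722059270


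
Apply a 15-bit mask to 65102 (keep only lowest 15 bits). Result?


65102 & 32767 = 32334

32334


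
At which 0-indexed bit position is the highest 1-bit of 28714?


0b111000000101010. Highest set bit at position 14

14


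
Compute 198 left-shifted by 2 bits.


0b11000110 << 2 = 0b1100011000 = 792

792


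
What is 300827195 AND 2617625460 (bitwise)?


0b10001111011100100001000111011 & 0b10011100000001011100101101110100 = 0b10000000001000100001000110000 = 268714544

268714544


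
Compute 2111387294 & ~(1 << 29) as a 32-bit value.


2111387294 & ~(1 << 29) = 1574516382

1574516382


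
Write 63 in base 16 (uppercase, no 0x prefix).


63 = 3F hex

3F


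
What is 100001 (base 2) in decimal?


100001 in decimal = 33

33


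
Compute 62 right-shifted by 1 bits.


0b111110 >> 1 = 0b11111 = 31

31


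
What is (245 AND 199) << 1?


Step 1: 245 & 199 = 197
Step 2: 197 << 1 = 394

394


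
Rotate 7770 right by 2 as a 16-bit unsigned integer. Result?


Rotate 0b1111001011010 right by 2 (16-bit) = 0b1000011110010110 = 34710

34710


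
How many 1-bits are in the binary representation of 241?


0b11110001 has 5 set bits

5


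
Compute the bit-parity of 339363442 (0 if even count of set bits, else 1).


0b10100001110100100011001110010 has 13 ones => parity 1

1


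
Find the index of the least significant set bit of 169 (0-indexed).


0b10101001. Lowest set bit at position 0

0


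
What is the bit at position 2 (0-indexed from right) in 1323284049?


0b1001110110111111011011001010001, position 2 = 0

0


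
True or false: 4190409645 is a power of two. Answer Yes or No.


0b11111001110001001001001110101101. Multiple bits set => No

No


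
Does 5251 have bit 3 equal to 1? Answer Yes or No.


0b1010010000011, bit 3 = 0. No

No


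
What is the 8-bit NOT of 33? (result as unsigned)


~0b100001 = 0b11011110 = 222 (8-bit unsigned)

222


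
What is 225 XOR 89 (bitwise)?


0b11100001 ^ 0b1011001 = 0b10111000 = 184

184


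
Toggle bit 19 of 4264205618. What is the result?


4264205618 ^ (1 << 19) = 4264205618 ^ 524288 = 4263681330

4263681330


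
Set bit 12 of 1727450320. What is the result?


1727450320 | (1 << 12) = 1727450320 | 4096 = 1727454416

1727454416


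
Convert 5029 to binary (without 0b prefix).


5029 = 1001110100101 in binary

1001110100101


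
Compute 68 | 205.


0b1000100 | 0b11001101 = 0b11001101 = 205

205


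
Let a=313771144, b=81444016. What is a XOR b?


313771144 ^ 81444016 = 376010808

376010808


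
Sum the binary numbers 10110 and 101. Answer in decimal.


10110 + 101 = 11011 = 27

27


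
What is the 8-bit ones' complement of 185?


185 ^ 255 = 70

70


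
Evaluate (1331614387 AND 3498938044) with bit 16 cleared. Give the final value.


Step 1: 1331614387 & 3498938044 = 1074561712
Step 2: 1074561712 & ~(1 << 16) = 1074561712

1074561712


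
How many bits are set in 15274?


0b11101110101010 has 9 set bits

9


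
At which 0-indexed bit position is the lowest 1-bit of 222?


0b11011110. Lowest set bit at position 1

1


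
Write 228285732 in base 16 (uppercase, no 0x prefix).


228285732 = D9B5D24 hex

D9B5D24


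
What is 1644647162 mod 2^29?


1644647162 & 536870911 = 34034426

34034426


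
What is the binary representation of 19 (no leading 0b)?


19 = 10011 in binary

10011


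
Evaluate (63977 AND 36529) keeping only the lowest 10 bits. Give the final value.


Step 1: 63977 & 36529 = 34977
Step 2: 34977 & 1023 = 161

161


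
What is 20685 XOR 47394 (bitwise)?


0b101000011001101 ^ 0b1011100100100010 = 0b1110100111101111 = 59887

59887


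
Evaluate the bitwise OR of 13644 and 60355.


0b11010101001100 | 0b1110101111000011 = 0b1111111111001111 = 65487

65487


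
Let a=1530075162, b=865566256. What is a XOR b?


1530075162 ^ 865566256 = 1755604522

1755604522


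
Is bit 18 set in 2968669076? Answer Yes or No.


0b10110000111100100100101110010100, bit 18 = 0. No

No


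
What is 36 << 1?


0b100100 << 1 = 0b1001000 = 72

72


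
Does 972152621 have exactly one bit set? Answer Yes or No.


0b111001111100011101111100101101. Multiple bits set => No

No


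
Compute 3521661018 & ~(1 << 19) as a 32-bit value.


3521661018 & ~(1 << 19) = 3521136730

3521136730


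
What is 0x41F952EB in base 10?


41F952EB hex = 1106858731 decimal

1106858731


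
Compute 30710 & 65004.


0b111011111110110 & 0b1111110111101100 = 0b111010111100100 = 30180

30180


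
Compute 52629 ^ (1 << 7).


52629 ^ (1 << 7) = 52629 ^ 128 = 52501

52501


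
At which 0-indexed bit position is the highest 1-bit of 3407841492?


0b11001011000111111000100011010100. Highest set bit at position 31

31


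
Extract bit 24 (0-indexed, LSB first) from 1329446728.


0b1001111001111011011111101001000, position 24 = 1

1


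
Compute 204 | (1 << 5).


204 | (1 << 5) = 204 | 32 = 236

236


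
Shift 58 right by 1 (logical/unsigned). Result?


0b111010 >> 1 = 0b11101 = 29

29


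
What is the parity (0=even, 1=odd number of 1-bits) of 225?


0b11100001 has 4 ones => parity 0

0


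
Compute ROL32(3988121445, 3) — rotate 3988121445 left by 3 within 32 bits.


Rotate 0b11101101101101011110011101100101 left by 3 (32-bit) = 0b1101101101011110011101100101111 = 1840200495

1840200495


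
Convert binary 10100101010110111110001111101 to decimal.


10100101010110111110001111101 in decimal = 346782845

346782845


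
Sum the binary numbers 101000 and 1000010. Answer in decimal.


101000 + 1000010 = 1101010 = 106

106


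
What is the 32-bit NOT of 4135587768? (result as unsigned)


~0b11110110100000000000111110111000 = 0b1001011111111111000001000111 = 159379527 (32-bit unsigned)

159379527


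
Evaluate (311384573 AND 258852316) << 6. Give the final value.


Step 1: 311384573 & 258852316 = 34423260
Step 2: 34423260 << 6 = 2203088640

2203088640


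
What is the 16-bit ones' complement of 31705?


31705 ^ 65535 = 33830

33830


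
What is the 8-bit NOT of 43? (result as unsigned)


~0b101011 = 0b11010100 = 212 (8-bit unsigned)

212


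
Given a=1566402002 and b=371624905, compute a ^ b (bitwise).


1566402002 ^ 371624905 = 1266413083

1266413083


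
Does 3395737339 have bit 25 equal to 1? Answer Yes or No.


0b11001010011001101101011011111011, bit 25 = 1. Yes

Yes


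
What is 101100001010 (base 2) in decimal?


101100001010 in decimal = 2826

2826


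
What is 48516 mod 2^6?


48516 & 63 = 4

4


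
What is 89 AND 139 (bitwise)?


0b1011001 & 0b10001011 = 0b1001 = 9

9


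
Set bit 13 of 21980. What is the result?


21980 | (1 << 13) = 21980 | 8192 = 30172

30172


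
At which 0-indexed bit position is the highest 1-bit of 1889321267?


0b1110000100111001100000100110011. Highest set bit at position 30

30


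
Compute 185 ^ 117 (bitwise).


0b10111001 ^ 0b1110101 = 0b11001100 = 204

204


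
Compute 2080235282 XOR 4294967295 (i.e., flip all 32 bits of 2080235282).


2080235282 ^ 4294967295 = 2214732013

2214732013


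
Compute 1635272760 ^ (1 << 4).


1635272760 ^ (1 << 4) = 1635272760 ^ 16 = 1635272744

1635272744


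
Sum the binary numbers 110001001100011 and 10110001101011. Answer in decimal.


110001001100011 + 10110001101011 = 1000111011001110 = 36558

36558


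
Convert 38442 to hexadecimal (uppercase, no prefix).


38442 = 962A hex

962A


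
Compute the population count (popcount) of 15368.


0b11110000001000 has 5 set bits

5


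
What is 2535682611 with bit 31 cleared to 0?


2535682611 & ~(1 << 31) = 388198963

388198963


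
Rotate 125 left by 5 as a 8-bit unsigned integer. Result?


Rotate 0b1111101 left by 5 (8-bit) = 0b10101111 = 175

175


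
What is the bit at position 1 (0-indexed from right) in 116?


0b1110100, position 1 = 0

0


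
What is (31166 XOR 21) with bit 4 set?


Step 1: 31166 ^ 21 = 31147
Step 2: 31147 | (1 << 4) = 31147 | 16 = 31163

31163


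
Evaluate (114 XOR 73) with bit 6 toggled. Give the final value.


Step 1: 114 ^ 73 = 59
Step 2: 59 ^ (1 << 6) = 59 ^ 64 = 123

123


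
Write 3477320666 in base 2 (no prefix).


3477320666 = 11001111010000111011001111011010 in binary

11001111010000111011001111011010


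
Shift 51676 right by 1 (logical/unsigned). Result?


0b1100100111011100 >> 1 = 0b110010011101110 = 25838

25838


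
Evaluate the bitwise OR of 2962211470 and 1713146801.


0b10110000100011111100001010001110 | 0b1100110000111001000101110110001 = 0b11110110100111111100101110111111 = 4137667519

4137667519


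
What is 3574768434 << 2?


0b11010101000100101010001100110010 << 2 = 0b1101010100010010101000110011001000 = 14299073736

14299073736


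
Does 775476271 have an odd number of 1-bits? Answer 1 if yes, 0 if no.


0b101110001110001101010000101111 has 16 ones => parity 0

0


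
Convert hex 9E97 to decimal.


9E97 hex = 40599 decimal

40599


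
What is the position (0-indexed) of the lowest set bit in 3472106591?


0b11001110111101000010010001011111. Lowest set bit at position 0

0


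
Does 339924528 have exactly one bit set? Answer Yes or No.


0b10100010000101101011000110000. Multiple bits set => No

No


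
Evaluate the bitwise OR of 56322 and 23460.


0b1101110000000010 | 0b101101110100100 = 0b1101111110100110 = 57254

57254


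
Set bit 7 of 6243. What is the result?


6243 | (1 << 7) = 6243 | 128 = 6371

6371


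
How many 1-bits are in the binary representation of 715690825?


0b101010101010001001001101001001 has 13 set bits

13


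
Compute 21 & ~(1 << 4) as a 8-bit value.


21 & ~(1 << 4) = 5

5


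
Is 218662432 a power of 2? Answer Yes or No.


0b1101000010001000011000100000. Multiple bits set => No

No


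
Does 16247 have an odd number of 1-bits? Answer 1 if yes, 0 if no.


0b11111101110111 has 12 ones => parity 0

0


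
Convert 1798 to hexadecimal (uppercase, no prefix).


1798 = 706 hex

706


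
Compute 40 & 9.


0b101000 & 0b1001 = 0b1000 = 8

8


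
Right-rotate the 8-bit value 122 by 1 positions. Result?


Rotate 0b1111010 right by 1 (8-bit) = 0b111101 = 61

61


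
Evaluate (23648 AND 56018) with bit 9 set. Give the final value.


Step 1: 23648 & 56018 = 22592
Step 2: 22592 | (1 << 9) = 22592 | 512 = 23104

23104


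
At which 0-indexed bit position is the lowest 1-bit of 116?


0b1110100. Lowest set bit at position 2

2


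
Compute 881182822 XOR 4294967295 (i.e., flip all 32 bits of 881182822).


881182822 ^ 4294967295 = 3413784473

3413784473


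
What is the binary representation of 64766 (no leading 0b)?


64766 = 1111110011111110 in binary

1111110011111110


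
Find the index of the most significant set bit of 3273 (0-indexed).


0b110011001001. Highest set bit at position 11

11


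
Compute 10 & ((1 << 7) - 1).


10 & 127 = 10

10


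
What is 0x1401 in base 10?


1401 hex = 5121 decimal

5121


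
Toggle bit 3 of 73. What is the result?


73 ^ (1 << 3) = 73 ^ 8 = 65

65


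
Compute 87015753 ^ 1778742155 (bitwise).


0b101001011111100000101001001 ^ 0b1101010000001010111001110001011 = 0b1101111001010101011001011000010 = 1865069250

1865069250


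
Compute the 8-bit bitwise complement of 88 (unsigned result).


~0b1011000 = 0b10100111 = 167 (8-bit unsigned)

167


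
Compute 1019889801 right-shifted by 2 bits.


0b111100110010100100100010001001 >> 2 = 0b1111001100101001001000100010 = 254972450

254972450


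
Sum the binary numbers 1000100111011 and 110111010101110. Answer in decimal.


1000100111011 + 110111010101110 = 111111111101001 = 32745

32745


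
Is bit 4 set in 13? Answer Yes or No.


0b1101, bit 4 = 0. No

No


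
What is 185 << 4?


0b10111001 << 4 = 0b101110010000 = 2960

2960


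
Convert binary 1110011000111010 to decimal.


1110011000111010 in decimal = 58938

58938


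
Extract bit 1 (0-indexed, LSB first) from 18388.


0b100011111010100, position 1 = 0

0


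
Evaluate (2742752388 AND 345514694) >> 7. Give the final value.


Step 1: 2742752388 & 345514694 = 1572996
Step 2: 1572996 >> 7 = 12289

12289


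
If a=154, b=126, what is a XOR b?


154 ^ 126 = 228

228


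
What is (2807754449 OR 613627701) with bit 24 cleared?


Step 1: 2807754449 | 613627701 = 2816212981
Step 2: 2816212981 & ~(1 << 24) = 2799435765

2799435765


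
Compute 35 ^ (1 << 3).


35 ^ (1 << 3) = 35 ^ 8 = 43

43


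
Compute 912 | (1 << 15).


912 | (1 << 15) = 912 | 32768 = 33680

33680


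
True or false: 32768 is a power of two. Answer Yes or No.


0b1000000000000000. Only one bit set => Yes

Yes


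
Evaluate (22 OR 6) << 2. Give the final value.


Step 1: 22 | 6 = 22
Step 2: 22 << 2 = 88

88


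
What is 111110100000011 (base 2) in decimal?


111110100000011 in decimal = 32003

32003


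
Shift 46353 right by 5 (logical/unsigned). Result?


0b1011010100010001 >> 5 = 0b10110101000 = 1448

1448


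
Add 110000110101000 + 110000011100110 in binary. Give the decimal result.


110000110101000 + 110000011100110 = 1100001010001110 = 49806

49806


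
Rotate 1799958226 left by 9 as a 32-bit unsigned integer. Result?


Rotate 0b1101011010010010010111011010010 left by 9 (32-bit) = 0b10010010010111011010010011010110 = 2455610582

2455610582


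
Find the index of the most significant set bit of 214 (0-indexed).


0b11010110. Highest set bit at position 7

7


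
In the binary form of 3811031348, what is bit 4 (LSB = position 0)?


0b11100011001001111011100100110100, position 4 = 1

1


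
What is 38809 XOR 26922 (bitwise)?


0b1001011110011001 ^ 0b110100100101010 = 0b1111111010110011 = 65203

65203


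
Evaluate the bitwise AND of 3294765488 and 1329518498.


0b11000100011000100010000110110000 & 0b1001111001111101101011110100010 = 0b1000100001000100000000110100000 = 1143079328

1143079328


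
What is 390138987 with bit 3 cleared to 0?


390138987 & ~(1 << 3) = 390138979

390138979


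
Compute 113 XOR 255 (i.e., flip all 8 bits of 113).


113 ^ 255 = 142

142


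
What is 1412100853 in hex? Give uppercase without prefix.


1412100853 = 542AF2F5 hex

542AF2F5


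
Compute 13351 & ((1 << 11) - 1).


13351 & 2047 = 1063

1063


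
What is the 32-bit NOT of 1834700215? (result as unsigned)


~0b1101101010110110100110110110111 = 0b10010010101001001011001001001000 = 2460267080 (32-bit unsigned)

2460267080


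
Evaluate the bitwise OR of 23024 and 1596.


0b101100111110000 | 0b11000111100 = 0b101111111111100 = 24572

24572


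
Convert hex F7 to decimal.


F7 hex = 247 decimal

247


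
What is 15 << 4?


0b1111 << 4 = 0b11110000 = 240

240


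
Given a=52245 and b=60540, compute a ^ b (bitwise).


52245 ^ 60540 = 8297

8297


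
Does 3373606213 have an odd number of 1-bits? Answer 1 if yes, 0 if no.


0b11001001000101010010010101000101 has 13 ones => parity 1

1


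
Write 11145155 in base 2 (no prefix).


11145155 = 101010100000111111000011 in binary

101010100000111111000011


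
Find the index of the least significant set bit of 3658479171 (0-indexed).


0b11011010000011111111011001000011. Lowest set bit at position 0

0


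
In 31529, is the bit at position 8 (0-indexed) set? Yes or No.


0b111101100101001, bit 8 = 1. Yes

Yes


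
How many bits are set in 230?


0b11100110 has 5 set bits

5


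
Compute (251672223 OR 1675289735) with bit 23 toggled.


Step 1: 251672223 | 1675289735 = 1876620959
Step 2: 1876620959 ^ (1 << 23) = 1876620959 ^ 8388608 = 1868232351

1868232351


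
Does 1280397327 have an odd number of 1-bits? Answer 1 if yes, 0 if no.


0b1001100010100010101000000001111 has 12 ones => parity 0

0


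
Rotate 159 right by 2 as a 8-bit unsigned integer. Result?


Rotate 0b10011111 right by 2 (8-bit) = 0b11100111 = 231

231


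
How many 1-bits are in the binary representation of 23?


0b10111 has 4 set bits

4


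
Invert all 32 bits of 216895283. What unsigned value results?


216895283 ^ 4294967295 = 4078072012

4078072012


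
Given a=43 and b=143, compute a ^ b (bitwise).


43 ^ 143 = 164

164


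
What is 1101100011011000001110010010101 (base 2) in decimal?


1101100011011000001110010010101 in decimal = 1819024533

1819024533


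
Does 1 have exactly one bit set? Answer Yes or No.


0b1. Only one bit set => Yes

Yes


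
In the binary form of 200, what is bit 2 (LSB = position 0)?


0b11001000, position 2 = 0

0


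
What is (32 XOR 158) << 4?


Step 1: 32 ^ 158 = 190
Step 2: 190 << 4 = 3040

3040


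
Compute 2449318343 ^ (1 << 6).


2449318343 ^ (1 << 6) = 2449318343 ^ 64 = 2449318279

2449318279


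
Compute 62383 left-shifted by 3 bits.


0b1111001110101111 << 3 = 0b1111001110101111000 = 499064

499064


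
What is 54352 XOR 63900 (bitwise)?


0b1101010001010000 ^ 0b1111100110011100 = 0b10110111001100 = 11724

11724


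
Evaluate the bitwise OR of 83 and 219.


0b1010011 | 0b11011011 = 0b11011011 = 219

219


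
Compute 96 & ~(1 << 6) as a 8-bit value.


96 & ~(1 << 6) = 32

32


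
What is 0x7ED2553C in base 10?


7ED2553C hex = 2127713596 decimal

2127713596


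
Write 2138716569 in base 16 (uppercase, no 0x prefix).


2138716569 = 7F7A3999 hex

7F7A3999


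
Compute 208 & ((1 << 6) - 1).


208 & 63 = 16

16


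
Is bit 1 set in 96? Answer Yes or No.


0b1100000, bit 1 = 0. No

No


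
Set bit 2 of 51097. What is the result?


51097 | (1 << 2) = 51097 | 4 = 51101

51101


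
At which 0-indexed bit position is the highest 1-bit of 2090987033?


0b1111100101000011110111000011001. Highest set bit at position 30

30


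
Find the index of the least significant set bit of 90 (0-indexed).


0b1011010. Lowest set bit at position 1

1


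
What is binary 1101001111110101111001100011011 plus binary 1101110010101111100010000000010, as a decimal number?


1101001111110101111001100011011 + 1101110010101111100010000000010 = 11011000010100101011011100011101 = 3629299485

3629299485


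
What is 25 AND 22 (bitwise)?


0b11001 & 0b10110 = 0b10000 = 16

16


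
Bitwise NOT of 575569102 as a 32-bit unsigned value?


~0b100010010011100111110011001110 = 0b11011101101100011000001100110001 = 3719398193 (32-bit unsigned)

3719398193


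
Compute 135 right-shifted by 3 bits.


0b10000111 >> 3 = 0b10000 = 16

16


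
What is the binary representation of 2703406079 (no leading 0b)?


2703406079 = 10100001001000101011001111111111 in binary

10100001001000101011001111111111


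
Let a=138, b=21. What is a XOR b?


138 ^ 21 = 159

159


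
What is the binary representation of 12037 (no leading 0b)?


12037 = 10111100000101 in binary

10111100000101


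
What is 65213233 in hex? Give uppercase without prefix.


65213233 = 3E31331 hex

3E31331


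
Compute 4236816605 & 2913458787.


0b11111100100010001011000011011101 & 0b10101101101001111101101001100011 = 0b10101100100000001001000001000001 = 2894106689

2894106689


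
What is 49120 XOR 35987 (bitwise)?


0b1011111111100000 ^ 0b1000110010010011 = 0b11001101110011 = 13171

13171


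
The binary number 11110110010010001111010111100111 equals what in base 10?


11110110010010001111010111100111 in decimal = 4131976679

4131976679


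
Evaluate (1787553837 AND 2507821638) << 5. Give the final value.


Step 1: 1787553837 & 2507821638 = 671748
Step 2: 671748 << 5 = 21495936

21495936


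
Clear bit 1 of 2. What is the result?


2 & ~(1 << 1) = 0

0


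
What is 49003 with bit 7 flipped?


49003 ^ (1 << 7) = 49003 ^ 128 = 49131

49131


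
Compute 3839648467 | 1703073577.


0b11100100110111000110001011010011 | 0b1100101100000101101011100101001 = 0b11100101110111101111011111111011 = 3856594939

3856594939


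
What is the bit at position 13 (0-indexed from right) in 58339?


0b1110001111100011, position 13 = 1

1


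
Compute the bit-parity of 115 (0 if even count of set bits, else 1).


0b1110011 has 5 ones => parity 1

1


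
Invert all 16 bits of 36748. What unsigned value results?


36748 ^ 65535 = 28787

28787


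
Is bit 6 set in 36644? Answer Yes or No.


0b1000111100100100, bit 6 = 0. No

No


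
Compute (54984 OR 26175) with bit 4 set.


Step 1: 54984 | 26175 = 63231
Step 2: 63231 | (1 << 4) = 63231 | 16 = 63231

63231


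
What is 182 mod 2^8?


182 & 255 = 182

182


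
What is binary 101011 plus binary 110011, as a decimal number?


101011 + 110011 = 1011110 = 94

94


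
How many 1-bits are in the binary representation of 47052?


0b1011011111001100 has 10 set bits

10


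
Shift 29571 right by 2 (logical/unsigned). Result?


0b111001110000011 >> 2 = 0b1110011100000 = 7392

7392


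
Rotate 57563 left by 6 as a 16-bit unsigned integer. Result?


Rotate 0b1110000011011011 left by 6 (16-bit) = 0b11011011111000 = 14072

14072


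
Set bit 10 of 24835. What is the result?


24835 | (1 << 10) = 24835 | 1024 = 25859

25859


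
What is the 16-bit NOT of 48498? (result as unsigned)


~0b1011110101110010 = 0b100001010001101 = 17037 (16-bit unsigned)

17037


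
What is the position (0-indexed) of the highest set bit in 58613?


0b1110010011110101. Highest set bit at position 15

15


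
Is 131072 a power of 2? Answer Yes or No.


0b100000000000000000. Only one bit set => Yes

Yes


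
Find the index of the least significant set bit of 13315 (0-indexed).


0b11010000000011. Lowest set bit at position 0

0


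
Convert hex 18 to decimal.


18 hex = 24 decimal

24


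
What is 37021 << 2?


0b1001000010011101 << 2 = 0b100100001001110100 = 148084

148084


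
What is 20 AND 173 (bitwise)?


0b10100 & 0b10101101 = 0b100 = 4

4


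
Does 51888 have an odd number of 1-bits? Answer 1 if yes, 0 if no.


0b1100101010110000 has 7 ones => parity 1

1


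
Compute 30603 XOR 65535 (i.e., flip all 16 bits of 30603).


30603 ^ 65535 = 34932

34932


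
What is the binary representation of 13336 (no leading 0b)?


13336 = 11010000011000 in binary

11010000011000


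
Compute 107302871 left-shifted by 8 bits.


0b110011001010100111111010111 << 8 = 0b11001100101010011111101011100000000 = 27469534976

27469534976


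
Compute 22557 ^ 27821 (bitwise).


0b101100000011101 ^ 0b110110010101101 = 0b11010010110000 = 13488

13488


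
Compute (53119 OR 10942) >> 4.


Step 1: 53119 | 10942 = 61439
Step 2: 61439 >> 4 = 3839

3839


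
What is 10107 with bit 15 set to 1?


10107 | (1 << 15) = 10107 | 32768 = 42875

42875


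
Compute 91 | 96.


0b1011011 | 0b1100000 = 0b1111011 = 123

123


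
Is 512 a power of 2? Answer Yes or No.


0b1000000000. Only one bit set => Yes

Yes


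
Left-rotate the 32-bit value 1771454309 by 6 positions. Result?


Rotate 0b1101001100101100011111101100101 left by 6 (32-bit) = 0b1100101100011111101100101011010 = 1703926106

1703926106


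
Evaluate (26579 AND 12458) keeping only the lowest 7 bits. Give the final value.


Step 1: 26579 & 12458 = 8322
Step 2: 8322 & 127 = 2

2


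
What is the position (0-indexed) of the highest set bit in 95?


0b1011111. Highest set bit at position 6

6


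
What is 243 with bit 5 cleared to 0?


243 & ~(1 << 5) = 211

211


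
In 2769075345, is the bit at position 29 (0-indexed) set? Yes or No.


0b10100101000011001011110010010001, bit 29 = 1. Yes

Yes


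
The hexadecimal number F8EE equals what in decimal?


F8EE hex = 63726 decimal

63726


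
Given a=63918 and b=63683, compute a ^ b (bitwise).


63918 ^ 63683 = 365

365


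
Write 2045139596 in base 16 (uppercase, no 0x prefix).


2045139596 = 79E65A8C hex

79E65A8C


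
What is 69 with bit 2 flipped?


69 ^ (1 << 2) = 69 ^ 4 = 65

65


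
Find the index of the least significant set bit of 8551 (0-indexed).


0b10000101100111. Lowest set bit at position 0

0


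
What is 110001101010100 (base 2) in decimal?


110001101010100 in decimal = 25428

25428


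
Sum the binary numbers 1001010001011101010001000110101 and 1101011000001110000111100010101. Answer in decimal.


1001010001011101010001000110101 + 1101011000001110000111100010101 = 10110101001101011011000101001010 = 3040194890

3040194890


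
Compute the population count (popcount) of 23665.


0b101110001110001 has 8 set bits

8


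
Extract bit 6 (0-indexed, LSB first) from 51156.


0b1100011111010100, position 6 = 1

1


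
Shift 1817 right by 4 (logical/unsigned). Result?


0b11100011001 >> 4 = 0b1110001 = 113

113


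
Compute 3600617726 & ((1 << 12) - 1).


3600617726 & 4095 = 254

254


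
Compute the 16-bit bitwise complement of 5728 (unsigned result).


~0b1011001100000 = 0b1110100110011111 = 59807 (16-bit unsigned)

59807


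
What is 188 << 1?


0b10111100 << 1 = 0b101111000 = 376

376


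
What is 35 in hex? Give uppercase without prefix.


35 = 23 hex

23


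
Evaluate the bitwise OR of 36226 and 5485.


0b1000110110000010 | 0b1010101101101 = 0b1001110111101111 = 40431

40431


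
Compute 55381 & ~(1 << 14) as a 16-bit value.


55381 & ~(1 << 14) = 38997

38997


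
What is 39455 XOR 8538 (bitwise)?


0b1001101000011111 ^ 0b10000101011010 = 0b1011101101000101 = 47941

47941


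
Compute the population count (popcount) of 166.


0b10100110 has 4 set bits

4


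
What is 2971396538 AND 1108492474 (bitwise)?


0b10110001000110111110100110111010 & 0b1000010000100100100000010111010 = 0b100100100000010111010 = 1196218

1196218


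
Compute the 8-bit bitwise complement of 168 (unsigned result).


~0b10101000 = 0b1010111 = 87 (8-bit unsigned)

87


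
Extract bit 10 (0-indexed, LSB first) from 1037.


0b10000001101, position 10 = 1

1


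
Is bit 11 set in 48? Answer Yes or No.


0b110000, bit 11 = 0. No

No


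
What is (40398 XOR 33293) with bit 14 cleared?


Step 1: 40398 ^ 33293 = 8131
Step 2: 8131 & ~(1 << 14) = 8131

8131


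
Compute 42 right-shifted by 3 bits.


0b101010 >> 3 = 0b101 = 5

5


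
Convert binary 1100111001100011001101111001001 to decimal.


1100111001100011001101111001001 in decimal = 1731304393

1731304393


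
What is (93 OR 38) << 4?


Step 1: 93 | 38 = 127
Step 2: 127 << 4 = 2032

2032


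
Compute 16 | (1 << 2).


16 | (1 << 2) = 16 | 4 = 20

20


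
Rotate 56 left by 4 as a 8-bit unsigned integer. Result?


Rotate 0b111000 left by 4 (8-bit) = 0b10000011 = 131

131


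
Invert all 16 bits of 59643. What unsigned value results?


59643 ^ 65535 = 5892

5892


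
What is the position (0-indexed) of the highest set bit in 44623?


0b1010111001001111. Highest set bit at position 15

15


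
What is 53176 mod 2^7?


53176 & 127 = 56

56


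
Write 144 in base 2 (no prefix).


144 = 10010000 in binary

10010000


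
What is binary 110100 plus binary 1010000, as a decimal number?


110100 + 1010000 = 10000100 = 132

132


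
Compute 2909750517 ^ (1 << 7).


2909750517 ^ (1 << 7) = 2909750517 ^ 128 = 2909750389

2909750389


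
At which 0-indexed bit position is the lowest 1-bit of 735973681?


0b101011110111100001000100110001. Lowest set bit at position 0

0


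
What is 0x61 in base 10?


61 hex = 97 decimal

97


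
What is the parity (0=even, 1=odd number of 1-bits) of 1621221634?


0b1100000101000011110000100000010 has 10 ones => parity 0

0


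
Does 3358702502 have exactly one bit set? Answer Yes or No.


0b11001000001100011011101110100110. Multiple bits set => No

No


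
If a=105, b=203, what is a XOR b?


105 ^ 203 = 162

162


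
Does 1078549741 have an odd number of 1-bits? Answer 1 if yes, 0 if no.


0b1000000010010010101110011101101 has 14 ones => parity 0

0


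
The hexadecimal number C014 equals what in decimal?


C014 hex = 49172 decimal

49172


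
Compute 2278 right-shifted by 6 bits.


0b100011100110 >> 6 = 0b100011 = 35

35


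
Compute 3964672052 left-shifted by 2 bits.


0b11101100010100000001100000110100 << 2 = 0b1110110001010000000110000011010000 = 15858688208

15858688208


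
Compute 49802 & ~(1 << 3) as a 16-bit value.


49802 & ~(1 << 3) = 49794

49794


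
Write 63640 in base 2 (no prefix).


63640 = 1111100010011000 in binary

1111100010011000


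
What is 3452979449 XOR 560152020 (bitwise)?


0b11001101110100000100100011111001 ^ 0b100001011000110011110111010100 = 0b11101100101100110111010100101101 = 3971183917

3971183917


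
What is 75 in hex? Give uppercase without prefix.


75 = 4B hex

4B


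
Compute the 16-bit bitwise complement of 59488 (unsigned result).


~0b1110100001100000 = 0b1011110011111 = 6047 (16-bit unsigned)

6047


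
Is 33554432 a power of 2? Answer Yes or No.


0b10000000000000000000000000. Only one bit set => Yes

Yes


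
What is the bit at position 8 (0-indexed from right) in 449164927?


0b11010110001011011011001111111, position 8 = 0

0


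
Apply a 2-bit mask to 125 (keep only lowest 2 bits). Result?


125 & 3 = 1

1


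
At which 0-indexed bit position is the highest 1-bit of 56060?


0b1101101011111100. Highest set bit at position 15

15


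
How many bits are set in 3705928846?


0b11011100111000111111110010001110 has 20 set bits

20
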